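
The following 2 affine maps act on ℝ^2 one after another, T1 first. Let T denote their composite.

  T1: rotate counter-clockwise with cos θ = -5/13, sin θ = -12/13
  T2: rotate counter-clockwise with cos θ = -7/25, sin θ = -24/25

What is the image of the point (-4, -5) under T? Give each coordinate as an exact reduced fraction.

T(p) = (2032/325, 449/325)

T1 rotate counter-clockwise with cos θ = -5/13, sin θ = -12/13: (-4, -5) → (-40/13, 73/13)
T2 rotate counter-clockwise with cos θ = -7/25, sin θ = -24/25: (-40/13, 73/13) → (2032/325, 449/325)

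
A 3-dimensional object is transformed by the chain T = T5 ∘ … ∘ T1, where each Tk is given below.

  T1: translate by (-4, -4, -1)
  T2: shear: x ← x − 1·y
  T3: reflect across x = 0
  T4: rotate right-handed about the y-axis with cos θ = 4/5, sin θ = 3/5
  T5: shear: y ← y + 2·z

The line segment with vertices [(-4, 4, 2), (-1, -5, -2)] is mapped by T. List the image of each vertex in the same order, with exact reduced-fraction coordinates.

T1 translate by (-4, -4, -1): (-4, 4, 2) → (-8, 0, 1); (-1, -5, -2) → (-5, -9, -3)
T2 shear: x ← x − 1·y: (-8, 0, 1) → (-8, 0, 1); (-5, -9, -3) → (4, -9, -3)
T3 reflect across x = 0: (-8, 0, 1) → (8, 0, 1); (4, -9, -3) → (-4, -9, -3)
T4 rotate right-handed about the y-axis with cos θ = 4/5, sin θ = 3/5: (8, 0, 1) → (7, 0, -4); (-4, -9, -3) → (-5, -9, 0)
T5 shear: y ← y + 2·z: (7, 0, -4) → (7, -8, -4); (-5, -9, 0) → (-5, -9, 0)

image vertices: (7, -8, -4), (-5, -9, 0)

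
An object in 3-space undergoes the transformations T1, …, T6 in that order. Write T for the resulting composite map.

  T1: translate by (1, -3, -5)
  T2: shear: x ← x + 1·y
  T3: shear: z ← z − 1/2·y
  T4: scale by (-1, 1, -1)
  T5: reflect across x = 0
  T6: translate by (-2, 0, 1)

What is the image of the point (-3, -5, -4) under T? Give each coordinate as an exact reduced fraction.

T1 translate by (1, -3, -5): (-3, -5, -4) → (-2, -8, -9)
T2 shear: x ← x + 1·y: (-2, -8, -9) → (-10, -8, -9)
T3 shear: z ← z − 1/2·y: (-10, -8, -9) → (-10, -8, -5)
T4 scale by (-1, 1, -1): (-10, -8, -5) → (10, -8, 5)
T5 reflect across x = 0: (10, -8, 5) → (-10, -8, 5)
T6 translate by (-2, 0, 1): (-10, -8, 5) → (-12, -8, 6)

T(p) = (-12, -8, 6)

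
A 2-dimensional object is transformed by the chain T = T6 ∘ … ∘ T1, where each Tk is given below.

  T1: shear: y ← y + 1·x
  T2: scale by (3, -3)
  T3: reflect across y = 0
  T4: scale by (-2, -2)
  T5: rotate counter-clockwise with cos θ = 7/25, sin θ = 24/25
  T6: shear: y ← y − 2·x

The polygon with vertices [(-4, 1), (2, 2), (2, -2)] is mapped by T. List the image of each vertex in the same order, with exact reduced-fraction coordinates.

T1 shear: y ← y + 1·x: (-4, 1) → (-4, -3); (2, 2) → (2, 4); (2, -2) → (2, 0)
T2 scale by (3, -3): (-4, -3) → (-12, 9); (2, 4) → (6, -12); (2, 0) → (6, 0)
T3 reflect across y = 0: (-12, 9) → (-12, -9); (6, -12) → (6, 12); (6, 0) → (6, 0)
T4 scale by (-2, -2): (-12, -9) → (24, 18); (6, 12) → (-12, -24); (6, 0) → (-12, 0)
T5 rotate counter-clockwise with cos θ = 7/25, sin θ = 24/25: (24, 18) → (-264/25, 702/25); (-12, -24) → (492/25, -456/25); (-12, 0) → (-84/25, -288/25)
T6 shear: y ← y − 2·x: (-264/25, 702/25) → (-264/25, 246/5); (492/25, -456/25) → (492/25, -288/5); (-84/25, -288/25) → (-84/25, -24/5)

image vertices: (-264/25, 246/5), (492/25, -288/5), (-84/25, -24/5)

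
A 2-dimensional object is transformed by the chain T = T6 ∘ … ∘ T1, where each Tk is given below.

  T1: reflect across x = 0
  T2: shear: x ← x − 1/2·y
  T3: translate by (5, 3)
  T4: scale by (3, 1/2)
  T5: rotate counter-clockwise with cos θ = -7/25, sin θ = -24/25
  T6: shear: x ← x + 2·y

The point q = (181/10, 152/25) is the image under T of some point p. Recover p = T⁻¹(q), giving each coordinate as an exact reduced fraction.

T1 = [-1 0 0; 0 1 0; 0 0 1]
T2·T1 = [-1 -1/2 0; 0 1 0; 0 0 1]
T3·…·T1 = [-1 -1/2 5; 0 1 3; 0 0 1]
T4·…·T1 = [-3 -3/2 15; 0 1/2 3/2; 0 0 1]
T5·…·T1 = [21/25 9/10 -69/25; 72/25 13/10 -741/50; 0 0 1]
T6·…·T1 = [33/5 7/2 -162/5; 72/25 13/10 -741/50; 0 0 1]
det M = -3/2; M⁻¹ = [-13/15 7/3 13/2; 48/25 -22/5 -3; 0 0 1]
M⁻¹ · (181/10, 152/25)ᵀ = (5, 5)ᵀ

p = (5, 5)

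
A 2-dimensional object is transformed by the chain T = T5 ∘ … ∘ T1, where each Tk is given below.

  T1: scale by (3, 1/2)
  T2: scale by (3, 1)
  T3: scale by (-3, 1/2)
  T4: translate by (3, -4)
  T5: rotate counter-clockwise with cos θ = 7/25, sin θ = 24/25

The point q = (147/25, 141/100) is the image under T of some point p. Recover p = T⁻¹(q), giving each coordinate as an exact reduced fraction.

T1 = [3 0 0; 0 1/2 0; 0 0 1]
T2·T1 = [9 0 0; 0 1/2 0; 0 0 1]
T3·…·T1 = [-27 0 0; 0 1/4 0; 0 0 1]
T4·…·T1 = [-27 0 3; 0 1/4 -4; 0 0 1]
T5·…·T1 = [-189/25 -6/25 117/25; -648/25 7/100 44/25; 0 0 1]
det M = -27/4; M⁻¹ = [-7/675 -8/225 1/9; -96/25 28/25 16; 0 0 1]
M⁻¹ · (147/25, 141/100)ᵀ = (0, -5)ᵀ

p = (0, -5)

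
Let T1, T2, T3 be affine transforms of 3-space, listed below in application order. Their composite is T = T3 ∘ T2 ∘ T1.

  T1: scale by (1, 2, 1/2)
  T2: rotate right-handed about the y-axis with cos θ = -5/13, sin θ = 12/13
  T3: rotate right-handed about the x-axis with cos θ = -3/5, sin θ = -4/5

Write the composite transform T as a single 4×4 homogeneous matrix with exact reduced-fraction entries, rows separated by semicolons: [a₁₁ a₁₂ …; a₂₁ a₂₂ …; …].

T = [-5/13 0 6/13 0; -48/65 -6/5 -2/13 0; 36/65 -8/5 3/26 0; 0 0 0 1]

T1 = [1 0 0 0; 0 2 0 0; 0 0 1/2 0; 0 0 0 1]
T2·T1 = [-5/13 0 6/13 0; 0 2 0 0; -12/13 0 -5/26 0; 0 0 0 1]
T3·…·T1 = [-5/13 0 6/13 0; -48/65 -6/5 -2/13 0; 36/65 -8/5 3/26 0; 0 0 0 1]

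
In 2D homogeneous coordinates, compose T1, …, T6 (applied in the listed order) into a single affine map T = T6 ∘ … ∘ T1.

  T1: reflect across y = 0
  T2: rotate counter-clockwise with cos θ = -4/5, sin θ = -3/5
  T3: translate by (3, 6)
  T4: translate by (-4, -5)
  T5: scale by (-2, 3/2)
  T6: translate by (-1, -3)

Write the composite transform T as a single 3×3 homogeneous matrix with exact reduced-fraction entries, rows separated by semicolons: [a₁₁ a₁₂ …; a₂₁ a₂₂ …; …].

T = [8/5 6/5 1; -9/10 6/5 -3/2; 0 0 1]

T1 = [1 0 0; 0 -1 0; 0 0 1]
T2·T1 = [-4/5 -3/5 0; -3/5 4/5 0; 0 0 1]
T3·…·T1 = [-4/5 -3/5 3; -3/5 4/5 6; 0 0 1]
T4·…·T1 = [-4/5 -3/5 -1; -3/5 4/5 1; 0 0 1]
T5·…·T1 = [8/5 6/5 2; -9/10 6/5 3/2; 0 0 1]
T6·…·T1 = [8/5 6/5 1; -9/10 6/5 -3/2; 0 0 1]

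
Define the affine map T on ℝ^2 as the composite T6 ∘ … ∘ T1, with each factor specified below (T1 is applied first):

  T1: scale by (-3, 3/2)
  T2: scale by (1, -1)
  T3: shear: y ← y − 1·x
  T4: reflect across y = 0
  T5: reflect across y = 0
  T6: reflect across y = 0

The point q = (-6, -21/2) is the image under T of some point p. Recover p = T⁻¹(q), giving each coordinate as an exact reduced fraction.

T1 = [-3 0 0; 0 3/2 0; 0 0 1]
T2·T1 = [-3 0 0; 0 -3/2 0; 0 0 1]
T3·…·T1 = [-3 0 0; 3 -3/2 0; 0 0 1]
T4·…·T1 = [-3 0 0; -3 3/2 0; 0 0 1]
T5·…·T1 = [-3 0 0; 3 -3/2 0; 0 0 1]
T6·…·T1 = [-3 0 0; -3 3/2 0; 0 0 1]
det M = -9/2; M⁻¹ = [-1/3 0 0; -2/3 2/3 0; 0 0 1]
M⁻¹ · (-6, -21/2)ᵀ = (2, -3)ᵀ

p = (2, -3)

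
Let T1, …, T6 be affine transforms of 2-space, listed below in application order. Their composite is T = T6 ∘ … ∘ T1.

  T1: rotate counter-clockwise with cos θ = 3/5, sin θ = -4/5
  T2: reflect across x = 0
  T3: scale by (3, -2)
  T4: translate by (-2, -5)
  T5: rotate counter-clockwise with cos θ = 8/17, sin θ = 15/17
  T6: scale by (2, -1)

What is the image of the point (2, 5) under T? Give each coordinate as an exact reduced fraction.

T1 rotate counter-clockwise with cos θ = 3/5, sin θ = -4/5: (2, 5) → (26/5, 7/5)
T2 reflect across x = 0: (26/5, 7/5) → (-26/5, 7/5)
T3 scale by (3, -2): (-26/5, 7/5) → (-78/5, -14/5)
T4 translate by (-2, -5): (-78/5, -14/5) → (-88/5, -39/5)
T5 rotate counter-clockwise with cos θ = 8/17, sin θ = 15/17: (-88/5, -39/5) → (-7/5, -96/5)
T6 scale by (2, -1): (-7/5, -96/5) → (-14/5, 96/5)

T(p) = (-14/5, 96/5)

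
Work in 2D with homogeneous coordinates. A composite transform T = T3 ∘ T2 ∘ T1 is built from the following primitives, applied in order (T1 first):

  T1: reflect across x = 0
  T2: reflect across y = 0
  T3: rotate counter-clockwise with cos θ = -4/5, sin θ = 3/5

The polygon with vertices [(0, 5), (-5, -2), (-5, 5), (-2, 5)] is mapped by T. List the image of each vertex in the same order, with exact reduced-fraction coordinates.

T1 reflect across x = 0: (0, 5) → (0, 5); (-5, -2) → (5, -2); (-5, 5) → (5, 5); (-2, 5) → (2, 5)
T2 reflect across y = 0: (0, 5) → (0, -5); (5, -2) → (5, 2); (5, 5) → (5, -5); (2, 5) → (2, -5)
T3 rotate counter-clockwise with cos θ = -4/5, sin θ = 3/5: (0, -5) → (3, 4); (5, 2) → (-26/5, 7/5); (5, -5) → (-1, 7); (2, -5) → (7/5, 26/5)

image vertices: (3, 4), (-26/5, 7/5), (-1, 7), (7/5, 26/5)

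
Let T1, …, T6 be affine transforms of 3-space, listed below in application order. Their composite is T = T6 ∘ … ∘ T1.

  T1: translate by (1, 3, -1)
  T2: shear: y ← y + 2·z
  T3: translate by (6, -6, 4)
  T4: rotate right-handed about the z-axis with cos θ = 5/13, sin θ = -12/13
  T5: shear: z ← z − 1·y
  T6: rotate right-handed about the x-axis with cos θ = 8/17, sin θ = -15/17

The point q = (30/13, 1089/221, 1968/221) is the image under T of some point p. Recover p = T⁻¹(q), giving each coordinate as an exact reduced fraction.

p = (-1, 5, 0)

T1 = [1 0 0 1; 0 1 0 3; 0 0 1 -1; 0 0 0 1]
T2·T1 = [1 0 0 1; 0 1 2 1; 0 0 1 -1; 0 0 0 1]
T3·…·T1 = [1 0 0 7; 0 1 2 -5; 0 0 1 3; 0 0 0 1]
T4·…·T1 = [5/13 12/13 24/13 -25/13; -12/13 5/13 10/13 -109/13; 0 0 1 3; 0 0 0 1]
T5·…·T1 = [5/13 12/13 24/13 -25/13; -12/13 5/13 10/13 -109/13; 12/13 -5/13 3/13 148/13; 0 0 0 1]
T6·…·T1 = [5/13 12/13 24/13 -25/13; 84/221 -35/221 125/221 1348/221; 276/221 -115/221 -126/221 2819/221; 0 0 0 1]
det M = 1; M⁻¹ = [5/13 -96/221 180/221 -7; 12/13 -558/221 107/221 11; 0 23/17 -7/17 -3; 0 0 0 1]
M⁻¹ · (30/13, 1089/221, 1968/221)ᵀ = (-1, 5, 0)ᵀ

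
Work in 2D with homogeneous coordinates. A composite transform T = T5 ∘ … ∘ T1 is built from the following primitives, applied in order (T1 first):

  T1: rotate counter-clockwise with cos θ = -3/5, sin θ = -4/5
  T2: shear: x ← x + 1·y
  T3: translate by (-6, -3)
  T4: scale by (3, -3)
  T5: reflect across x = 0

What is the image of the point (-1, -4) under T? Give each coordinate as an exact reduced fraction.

T(p) = (81/5, -3/5)

T1 rotate counter-clockwise with cos θ = -3/5, sin θ = -4/5: (-1, -4) → (-13/5, 16/5)
T2 shear: x ← x + 1·y: (-13/5, 16/5) → (3/5, 16/5)
T3 translate by (-6, -3): (3/5, 16/5) → (-27/5, 1/5)
T4 scale by (3, -3): (-27/5, 1/5) → (-81/5, -3/5)
T5 reflect across x = 0: (-81/5, -3/5) → (81/5, -3/5)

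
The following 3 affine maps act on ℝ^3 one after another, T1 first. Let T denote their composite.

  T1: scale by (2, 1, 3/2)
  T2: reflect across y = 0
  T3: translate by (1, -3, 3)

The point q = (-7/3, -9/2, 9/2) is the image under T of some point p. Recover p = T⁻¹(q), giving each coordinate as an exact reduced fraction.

p = (-5/3, 3/2, 1)

T1 = [2 0 0 0; 0 1 0 0; 0 0 3/2 0; 0 0 0 1]
T2·T1 = [2 0 0 0; 0 -1 0 0; 0 0 3/2 0; 0 0 0 1]
T3·…·T1 = [2 0 0 1; 0 -1 0 -3; 0 0 3/2 3; 0 0 0 1]
det M = -3; M⁻¹ = [1/2 0 0 -1/2; 0 -1 0 -3; 0 0 2/3 -2; 0 0 0 1]
M⁻¹ · (-7/3, -9/2, 9/2)ᵀ = (-5/3, 3/2, 1)ᵀ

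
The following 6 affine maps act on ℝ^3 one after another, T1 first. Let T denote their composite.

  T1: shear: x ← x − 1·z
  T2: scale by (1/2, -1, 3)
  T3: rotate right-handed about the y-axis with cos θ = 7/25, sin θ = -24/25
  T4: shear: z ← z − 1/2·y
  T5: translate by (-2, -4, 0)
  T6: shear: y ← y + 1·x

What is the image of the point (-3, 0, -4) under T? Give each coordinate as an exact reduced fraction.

T1 shear: x ← x − 1·z: (-3, 0, -4) → (1, 0, -4)
T2 scale by (1/2, -1, 3): (1, 0, -4) → (1/2, 0, -12)
T3 rotate right-handed about the y-axis with cos θ = 7/25, sin θ = -24/25: (1/2, 0, -12) → (583/50, 0, -72/25)
T4 shear: z ← z − 1/2·y: (583/50, 0, -72/25) → (583/50, 0, -72/25)
T5 translate by (-2, -4, 0): (583/50, 0, -72/25) → (483/50, -4, -72/25)
T6 shear: y ← y + 1·x: (483/50, -4, -72/25) → (483/50, 283/50, -72/25)

T(p) = (483/50, 283/50, -72/25)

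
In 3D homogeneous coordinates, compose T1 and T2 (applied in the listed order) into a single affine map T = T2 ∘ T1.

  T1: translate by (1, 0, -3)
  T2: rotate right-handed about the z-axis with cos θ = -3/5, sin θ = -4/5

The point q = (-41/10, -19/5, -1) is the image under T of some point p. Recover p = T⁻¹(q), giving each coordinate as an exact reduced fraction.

p = (9/2, -1, 2)

T1 = [1 0 0 1; 0 1 0 0; 0 0 1 -3; 0 0 0 1]
T2·T1 = [-3/5 4/5 0 -3/5; -4/5 -3/5 0 -4/5; 0 0 1 -3; 0 0 0 1]
det M = 1; M⁻¹ = [-3/5 -4/5 0 -1; 4/5 -3/5 0 0; 0 0 1 3; 0 0 0 1]
M⁻¹ · (-41/10, -19/5, -1)ᵀ = (9/2, -1, 2)ᵀ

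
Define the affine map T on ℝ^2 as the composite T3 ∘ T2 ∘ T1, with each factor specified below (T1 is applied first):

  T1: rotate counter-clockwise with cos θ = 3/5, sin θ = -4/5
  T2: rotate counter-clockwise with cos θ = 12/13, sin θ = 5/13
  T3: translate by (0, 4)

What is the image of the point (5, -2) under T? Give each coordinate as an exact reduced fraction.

T1 rotate counter-clockwise with cos θ = 3/5, sin θ = -4/5: (5, -2) → (7/5, -26/5)
T2 rotate counter-clockwise with cos θ = 12/13, sin θ = 5/13: (7/5, -26/5) → (214/65, -277/65)
T3 translate by (0, 4): (214/65, -277/65) → (214/65, -17/65)

T(p) = (214/65, -17/65)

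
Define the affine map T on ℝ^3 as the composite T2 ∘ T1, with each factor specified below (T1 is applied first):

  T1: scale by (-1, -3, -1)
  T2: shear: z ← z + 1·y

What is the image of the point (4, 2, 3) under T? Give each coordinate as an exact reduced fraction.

T(p) = (-4, -6, -9)

T1 scale by (-1, -3, -1): (4, 2, 3) → (-4, -6, -3)
T2 shear: z ← z + 1·y: (-4, -6, -3) → (-4, -6, -9)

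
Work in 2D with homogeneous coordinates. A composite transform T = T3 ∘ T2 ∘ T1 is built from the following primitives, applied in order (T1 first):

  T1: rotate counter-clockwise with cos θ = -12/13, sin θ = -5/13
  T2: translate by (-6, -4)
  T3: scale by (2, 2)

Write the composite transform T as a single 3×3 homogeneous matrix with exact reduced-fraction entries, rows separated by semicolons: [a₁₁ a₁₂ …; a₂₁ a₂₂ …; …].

T = [-24/13 10/13 -12; -10/13 -24/13 -8; 0 0 1]

T1 = [-12/13 5/13 0; -5/13 -12/13 0; 0 0 1]
T2·T1 = [-12/13 5/13 -6; -5/13 -12/13 -4; 0 0 1]
T3·…·T1 = [-24/13 10/13 -12; -10/13 -24/13 -8; 0 0 1]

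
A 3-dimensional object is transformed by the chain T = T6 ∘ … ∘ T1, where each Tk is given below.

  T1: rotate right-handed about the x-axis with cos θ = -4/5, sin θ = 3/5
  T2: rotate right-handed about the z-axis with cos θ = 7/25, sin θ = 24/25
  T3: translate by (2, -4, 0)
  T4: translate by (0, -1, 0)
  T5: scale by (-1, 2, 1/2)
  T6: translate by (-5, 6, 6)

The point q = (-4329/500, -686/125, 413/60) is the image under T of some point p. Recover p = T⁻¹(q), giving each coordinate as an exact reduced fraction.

T1 = [1 0 0 0; 0 -4/5 -3/5 0; 0 3/5 -4/5 0; 0 0 0 1]
T2·T1 = [7/25 96/125 72/125 0; 24/25 -28/125 -21/125 0; 0 3/5 -4/5 0; 0 0 0 1]
T3·…·T1 = [7/25 96/125 72/125 2; 24/25 -28/125 -21/125 -4; 0 3/5 -4/5 0; 0 0 0 1]
T4·…·T1 = [7/25 96/125 72/125 2; 24/25 -28/125 -21/125 -5; 0 3/5 -4/5 0; 0 0 0 1]
T5·…·T1 = [-7/25 -96/125 -72/125 -2; 48/25 -56/125 -42/125 -10; 0 3/10 -2/5 0; 0 0 0 1]
T6·…·T1 = [-7/25 -96/125 -72/125 -7; 48/25 -56/125 -42/125 -4; 0 3/10 -2/5 6; 0 0 0 1]
det M = -1; M⁻¹ = [-7/25 12/25 0 -1/25; -96/125 -14/125 6/5 -1628/125; -72/125 -21/250 -8/5 654/125; 0 0 0 1]
M⁻¹ · (-4329/500, -686/125, 413/60)ᵀ = (-1/4, 5/2, -1/3)ᵀ

p = (-1/4, 5/2, -1/3)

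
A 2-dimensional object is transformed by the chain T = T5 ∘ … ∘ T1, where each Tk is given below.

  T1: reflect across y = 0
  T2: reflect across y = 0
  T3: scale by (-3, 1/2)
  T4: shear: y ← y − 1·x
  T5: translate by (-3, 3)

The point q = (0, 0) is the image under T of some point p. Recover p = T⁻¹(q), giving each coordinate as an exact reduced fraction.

p = (-1, 0)

T1 = [1 0 0; 0 -1 0; 0 0 1]
T2·T1 = [1 0 0; 0 1 0; 0 0 1]
T3·…·T1 = [-3 0 0; 0 1/2 0; 0 0 1]
T4·…·T1 = [-3 0 0; 3 1/2 0; 0 0 1]
T5·…·T1 = [-3 0 -3; 3 1/2 3; 0 0 1]
det M = -3/2; M⁻¹ = [-1/3 0 -1; 2 2 0; 0 0 1]
M⁻¹ · (0, 0)ᵀ = (-1, 0)ᵀ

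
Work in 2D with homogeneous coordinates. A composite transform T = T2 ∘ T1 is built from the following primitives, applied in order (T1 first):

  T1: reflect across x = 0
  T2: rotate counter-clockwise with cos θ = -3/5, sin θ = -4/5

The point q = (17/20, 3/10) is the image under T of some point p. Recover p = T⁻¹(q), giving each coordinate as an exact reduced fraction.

T1 = [-1 0 0; 0 1 0; 0 0 1]
T2·T1 = [3/5 4/5 0; 4/5 -3/5 0; 0 0 1]
det M = -1; M⁻¹ = [3/5 4/5 0; 4/5 -3/5 0; 0 0 1]
M⁻¹ · (17/20, 3/10)ᵀ = (3/4, 1/2)ᵀ

p = (3/4, 1/2)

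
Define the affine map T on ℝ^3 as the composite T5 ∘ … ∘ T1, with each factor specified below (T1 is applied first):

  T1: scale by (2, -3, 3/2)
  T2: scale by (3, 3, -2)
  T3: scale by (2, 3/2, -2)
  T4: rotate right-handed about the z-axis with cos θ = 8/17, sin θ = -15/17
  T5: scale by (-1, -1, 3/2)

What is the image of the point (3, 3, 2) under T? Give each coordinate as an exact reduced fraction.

T1 scale by (2, -3, 3/2): (3, 3, 2) → (6, -9, 3)
T2 scale by (3, 3, -2): (6, -9, 3) → (18, -27, -6)
T3 scale by (2, 3/2, -2): (18, -27, -6) → (36, -81/2, 12)
T4 rotate right-handed about the z-axis with cos θ = 8/17, sin θ = -15/17: (36, -81/2, 12) → (-639/34, -864/17, 12)
T5 scale by (-1, -1, 3/2): (-639/34, -864/17, 12) → (639/34, 864/17, 18)

T(p) = (639/34, 864/17, 18)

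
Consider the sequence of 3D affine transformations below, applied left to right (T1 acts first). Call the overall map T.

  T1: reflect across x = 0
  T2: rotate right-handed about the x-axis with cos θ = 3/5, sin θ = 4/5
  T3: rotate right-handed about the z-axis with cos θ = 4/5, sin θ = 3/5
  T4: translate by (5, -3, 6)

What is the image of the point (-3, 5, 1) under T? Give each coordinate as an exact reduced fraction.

T(p) = (152/25, 14/25, 53/5)

T1 reflect across x = 0: (-3, 5, 1) → (3, 5, 1)
T2 rotate right-handed about the x-axis with cos θ = 3/5, sin θ = 4/5: (3, 5, 1) → (3, 11/5, 23/5)
T3 rotate right-handed about the z-axis with cos θ = 4/5, sin θ = 3/5: (3, 11/5, 23/5) → (27/25, 89/25, 23/5)
T4 translate by (5, -3, 6): (27/25, 89/25, 23/5) → (152/25, 14/25, 53/5)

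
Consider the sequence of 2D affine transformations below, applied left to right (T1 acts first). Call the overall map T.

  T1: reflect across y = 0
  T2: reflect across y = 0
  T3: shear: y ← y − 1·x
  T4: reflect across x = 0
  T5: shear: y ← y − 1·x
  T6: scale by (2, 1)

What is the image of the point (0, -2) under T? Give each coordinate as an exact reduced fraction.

T(p) = (0, -2)

T1 reflect across y = 0: (0, -2) → (0, 2)
T2 reflect across y = 0: (0, 2) → (0, -2)
T3 shear: y ← y − 1·x: (0, -2) → (0, -2)
T4 reflect across x = 0: (0, -2) → (0, -2)
T5 shear: y ← y − 1·x: (0, -2) → (0, -2)
T6 scale by (2, 1): (0, -2) → (0, -2)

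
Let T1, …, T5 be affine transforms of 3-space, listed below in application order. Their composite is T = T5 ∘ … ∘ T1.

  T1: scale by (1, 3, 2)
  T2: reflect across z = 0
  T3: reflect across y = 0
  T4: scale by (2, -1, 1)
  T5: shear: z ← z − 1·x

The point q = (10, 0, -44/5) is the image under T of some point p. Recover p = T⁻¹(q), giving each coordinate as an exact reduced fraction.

T1 = [1 0 0 0; 0 3 0 0; 0 0 2 0; 0 0 0 1]
T2·T1 = [1 0 0 0; 0 3 0 0; 0 0 -2 0; 0 0 0 1]
T3·…·T1 = [1 0 0 0; 0 -3 0 0; 0 0 -2 0; 0 0 0 1]
T4·…·T1 = [2 0 0 0; 0 3 0 0; 0 0 -2 0; 0 0 0 1]
T5·…·T1 = [2 0 0 0; 0 3 0 0; -2 0 -2 0; 0 0 0 1]
det M = -12; M⁻¹ = [1/2 0 0 0; 0 1/3 0 0; -1/2 0 -1/2 0; 0 0 0 1]
M⁻¹ · (10, 0, -44/5)ᵀ = (5, 0, -3/5)ᵀ

p = (5, 0, -3/5)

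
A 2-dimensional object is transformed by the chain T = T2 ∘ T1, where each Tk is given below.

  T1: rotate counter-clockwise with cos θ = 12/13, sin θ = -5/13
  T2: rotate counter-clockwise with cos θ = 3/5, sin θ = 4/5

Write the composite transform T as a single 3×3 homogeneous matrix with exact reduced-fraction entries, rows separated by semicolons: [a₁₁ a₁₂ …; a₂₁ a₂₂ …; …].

T = [56/65 -33/65 0; 33/65 56/65 0; 0 0 1]

T1 = [12/13 5/13 0; -5/13 12/13 0; 0 0 1]
T2·T1 = [56/65 -33/65 0; 33/65 56/65 0; 0 0 1]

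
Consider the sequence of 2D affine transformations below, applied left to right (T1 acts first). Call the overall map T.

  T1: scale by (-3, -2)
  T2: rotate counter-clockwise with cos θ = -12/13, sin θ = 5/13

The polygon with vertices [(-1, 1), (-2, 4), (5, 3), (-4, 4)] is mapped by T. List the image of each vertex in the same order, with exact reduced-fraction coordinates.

T1 scale by (-3, -2): (-1, 1) → (3, -2); (-2, 4) → (6, -8); (5, 3) → (-15, -6); (-4, 4) → (12, -8)
T2 rotate counter-clockwise with cos θ = -12/13, sin θ = 5/13: (3, -2) → (-2, 3); (6, -8) → (-32/13, 126/13); (-15, -6) → (210/13, -3/13); (12, -8) → (-8, 12)

image vertices: (-2, 3), (-32/13, 126/13), (210/13, -3/13), (-8, 12)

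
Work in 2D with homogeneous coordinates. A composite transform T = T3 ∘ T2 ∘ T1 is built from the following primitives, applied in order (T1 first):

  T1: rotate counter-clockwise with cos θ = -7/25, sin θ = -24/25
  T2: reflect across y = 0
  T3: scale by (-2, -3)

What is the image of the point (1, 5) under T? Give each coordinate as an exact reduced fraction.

T1 rotate counter-clockwise with cos θ = -7/25, sin θ = -24/25: (1, 5) → (113/25, -59/25)
T2 reflect across y = 0: (113/25, -59/25) → (113/25, 59/25)
T3 scale by (-2, -3): (113/25, 59/25) → (-226/25, -177/25)

T(p) = (-226/25, -177/25)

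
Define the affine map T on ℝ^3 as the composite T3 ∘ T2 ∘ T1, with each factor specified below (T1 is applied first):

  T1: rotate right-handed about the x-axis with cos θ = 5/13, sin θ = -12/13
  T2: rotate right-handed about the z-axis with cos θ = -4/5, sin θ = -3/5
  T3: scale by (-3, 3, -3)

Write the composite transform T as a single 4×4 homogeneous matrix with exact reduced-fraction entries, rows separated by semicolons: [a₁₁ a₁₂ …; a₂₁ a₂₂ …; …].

T1 = [1 0 0 0; 0 5/13 12/13 0; 0 -12/13 5/13 0; 0 0 0 1]
T2·T1 = [-4/5 3/13 36/65 0; -3/5 -4/13 -48/65 0; 0 -12/13 5/13 0; 0 0 0 1]
T3·…·T1 = [12/5 -9/13 -108/65 0; -9/5 -12/13 -144/65 0; 0 36/13 -15/13 0; 0 0 0 1]

T = [12/5 -9/13 -108/65 0; -9/5 -12/13 -144/65 0; 0 36/13 -15/13 0; 0 0 0 1]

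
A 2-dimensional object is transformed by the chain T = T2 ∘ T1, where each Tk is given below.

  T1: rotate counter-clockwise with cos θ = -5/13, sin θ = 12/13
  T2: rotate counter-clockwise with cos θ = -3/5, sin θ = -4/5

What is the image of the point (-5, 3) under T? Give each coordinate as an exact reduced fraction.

T1 rotate counter-clockwise with cos θ = -5/13, sin θ = 12/13: (-5, 3) → (-11/13, -75/13)
T2 rotate counter-clockwise with cos θ = -3/5, sin θ = -4/5: (-11/13, -75/13) → (-267/65, 269/65)

T(p) = (-267/65, 269/65)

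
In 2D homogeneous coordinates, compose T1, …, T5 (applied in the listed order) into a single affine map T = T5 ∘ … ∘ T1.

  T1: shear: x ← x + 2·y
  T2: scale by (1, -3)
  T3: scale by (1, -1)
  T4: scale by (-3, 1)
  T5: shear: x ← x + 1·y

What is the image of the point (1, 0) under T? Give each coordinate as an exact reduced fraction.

T(p) = (-3, 0)

T1 shear: x ← x + 2·y: (1, 0) → (1, 0)
T2 scale by (1, -3): (1, 0) → (1, 0)
T3 scale by (1, -1): (1, 0) → (1, 0)
T4 scale by (-3, 1): (1, 0) → (-3, 0)
T5 shear: x ← x + 1·y: (-3, 0) → (-3, 0)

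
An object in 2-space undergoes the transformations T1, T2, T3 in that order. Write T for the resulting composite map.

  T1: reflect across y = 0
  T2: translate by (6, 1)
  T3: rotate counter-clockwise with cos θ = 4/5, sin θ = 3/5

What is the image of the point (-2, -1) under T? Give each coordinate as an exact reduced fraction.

T1 reflect across y = 0: (-2, -1) → (-2, 1)
T2 translate by (6, 1): (-2, 1) → (4, 2)
T3 rotate counter-clockwise with cos θ = 4/5, sin θ = 3/5: (4, 2) → (2, 4)

T(p) = (2, 4)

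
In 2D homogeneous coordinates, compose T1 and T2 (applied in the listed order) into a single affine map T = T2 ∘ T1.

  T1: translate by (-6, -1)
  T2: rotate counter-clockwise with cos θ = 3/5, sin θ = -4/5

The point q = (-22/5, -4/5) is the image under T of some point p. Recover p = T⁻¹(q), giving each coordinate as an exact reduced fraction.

T1 = [1 0 -6; 0 1 -1; 0 0 1]
T2·T1 = [3/5 4/5 -22/5; -4/5 3/5 21/5; 0 0 1]
det M = 1; M⁻¹ = [3/5 -4/5 6; 4/5 3/5 1; 0 0 1]
M⁻¹ · (-22/5, -4/5)ᵀ = (4, -3)ᵀ

p = (4, -3)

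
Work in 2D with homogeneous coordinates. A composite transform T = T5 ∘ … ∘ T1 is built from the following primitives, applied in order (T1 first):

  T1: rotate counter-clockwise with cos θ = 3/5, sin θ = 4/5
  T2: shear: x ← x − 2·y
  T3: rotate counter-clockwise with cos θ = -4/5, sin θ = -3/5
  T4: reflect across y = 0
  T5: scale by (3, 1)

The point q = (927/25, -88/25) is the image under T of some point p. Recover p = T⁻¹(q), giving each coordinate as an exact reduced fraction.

p = (2, 5)

T1 = [3/5 -4/5 0; 4/5 3/5 0; 0 0 1]
T2·T1 = [-1 -2 0; 4/5 3/5 0; 0 0 1]
T3·…·T1 = [32/25 49/25 0; -1/25 18/25 0; 0 0 1]
T4·…·T1 = [32/25 49/25 0; 1/25 -18/25 0; 0 0 1]
T5·…·T1 = [96/25 147/25 0; 1/25 -18/25 0; 0 0 1]
det M = -3; M⁻¹ = [6/25 49/25 0; 1/75 -32/25 0; 0 0 1]
M⁻¹ · (927/25, -88/25)ᵀ = (2, 5)ᵀ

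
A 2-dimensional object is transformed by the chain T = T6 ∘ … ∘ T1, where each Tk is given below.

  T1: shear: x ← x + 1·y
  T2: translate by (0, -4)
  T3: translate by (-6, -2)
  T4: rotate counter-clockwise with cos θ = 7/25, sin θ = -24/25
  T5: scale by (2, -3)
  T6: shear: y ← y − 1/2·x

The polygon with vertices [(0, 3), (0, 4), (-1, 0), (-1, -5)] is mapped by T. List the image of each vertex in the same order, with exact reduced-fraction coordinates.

image vertices: (-186/25, -12/5), (-124/25, -8/5), (-386/25, -37/5), (-696/25, -57/5)

T1 shear: x ← x + 1·y: (0, 3) → (3, 3); (0, 4) → (4, 4); (-1, 0) → (-1, 0); (-1, -5) → (-6, -5)
T2 translate by (0, -4): (3, 3) → (3, -1); (4, 4) → (4, 0); (-1, 0) → (-1, -4); (-6, -5) → (-6, -9)
T3 translate by (-6, -2): (3, -1) → (-3, -3); (4, 0) → (-2, -2); (-1, -4) → (-7, -6); (-6, -9) → (-12, -11)
T4 rotate counter-clockwise with cos θ = 7/25, sin θ = -24/25: (-3, -3) → (-93/25, 51/25); (-2, -2) → (-62/25, 34/25); (-7, -6) → (-193/25, 126/25); (-12, -11) → (-348/25, 211/25)
T5 scale by (2, -3): (-93/25, 51/25) → (-186/25, -153/25); (-62/25, 34/25) → (-124/25, -102/25); (-193/25, 126/25) → (-386/25, -378/25); (-348/25, 211/25) → (-696/25, -633/25)
T6 shear: y ← y − 1/2·x: (-186/25, -153/25) → (-186/25, -12/5); (-124/25, -102/25) → (-124/25, -8/5); (-386/25, -378/25) → (-386/25, -37/5); (-696/25, -633/25) → (-696/25, -57/5)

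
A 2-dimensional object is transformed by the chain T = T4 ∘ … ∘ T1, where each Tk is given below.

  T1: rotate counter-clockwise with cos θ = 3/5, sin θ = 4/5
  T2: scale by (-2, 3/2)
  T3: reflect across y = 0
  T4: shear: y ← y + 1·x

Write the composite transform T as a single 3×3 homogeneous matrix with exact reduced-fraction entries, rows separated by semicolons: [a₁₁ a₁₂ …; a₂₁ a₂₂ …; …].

T1 = [3/5 -4/5 0; 4/5 3/5 0; 0 0 1]
T2·T1 = [-6/5 8/5 0; 6/5 9/10 0; 0 0 1]
T3·…·T1 = [-6/5 8/5 0; -6/5 -9/10 0; 0 0 1]
T4·…·T1 = [-6/5 8/5 0; -12/5 7/10 0; 0 0 1]

T = [-6/5 8/5 0; -12/5 7/10 0; 0 0 1]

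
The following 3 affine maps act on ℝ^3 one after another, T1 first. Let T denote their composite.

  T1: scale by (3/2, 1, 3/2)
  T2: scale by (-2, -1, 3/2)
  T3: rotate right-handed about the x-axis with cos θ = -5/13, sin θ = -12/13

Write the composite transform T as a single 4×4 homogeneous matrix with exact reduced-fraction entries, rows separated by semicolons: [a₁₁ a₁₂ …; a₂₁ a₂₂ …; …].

T = [-3 0 0 0; 0 5/13 27/13 0; 0 12/13 -45/52 0; 0 0 0 1]

T1 = [3/2 0 0 0; 0 1 0 0; 0 0 3/2 0; 0 0 0 1]
T2·T1 = [-3 0 0 0; 0 -1 0 0; 0 0 9/4 0; 0 0 0 1]
T3·…·T1 = [-3 0 0 0; 0 5/13 27/13 0; 0 12/13 -45/52 0; 0 0 0 1]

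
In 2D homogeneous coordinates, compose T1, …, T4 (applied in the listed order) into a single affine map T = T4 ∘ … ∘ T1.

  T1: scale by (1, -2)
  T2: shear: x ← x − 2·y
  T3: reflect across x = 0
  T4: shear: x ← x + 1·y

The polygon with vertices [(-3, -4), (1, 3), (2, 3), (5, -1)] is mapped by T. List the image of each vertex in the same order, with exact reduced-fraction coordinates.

image vertices: (27, 8), (-19, -6), (-20, -6), (1, 2)

T1 scale by (1, -2): (-3, -4) → (-3, 8); (1, 3) → (1, -6); (2, 3) → (2, -6); (5, -1) → (5, 2)
T2 shear: x ← x − 2·y: (-3, 8) → (-19, 8); (1, -6) → (13, -6); (2, -6) → (14, -6); (5, 2) → (1, 2)
T3 reflect across x = 0: (-19, 8) → (19, 8); (13, -6) → (-13, -6); (14, -6) → (-14, -6); (1, 2) → (-1, 2)
T4 shear: x ← x + 1·y: (19, 8) → (27, 8); (-13, -6) → (-19, -6); (-14, -6) → (-20, -6); (-1, 2) → (1, 2)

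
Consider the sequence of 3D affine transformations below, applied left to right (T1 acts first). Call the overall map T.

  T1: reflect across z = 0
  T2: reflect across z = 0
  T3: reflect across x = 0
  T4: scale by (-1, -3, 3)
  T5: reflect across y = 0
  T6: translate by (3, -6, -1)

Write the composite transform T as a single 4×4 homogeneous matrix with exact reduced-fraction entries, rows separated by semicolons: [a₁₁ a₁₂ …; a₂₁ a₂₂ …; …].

T1 = [1 0 0 0; 0 1 0 0; 0 0 -1 0; 0 0 0 1]
T2·T1 = [1 0 0 0; 0 1 0 0; 0 0 1 0; 0 0 0 1]
T3·…·T1 = [-1 0 0 0; 0 1 0 0; 0 0 1 0; 0 0 0 1]
T4·…·T1 = [1 0 0 0; 0 -3 0 0; 0 0 3 0; 0 0 0 1]
T5·…·T1 = [1 0 0 0; 0 3 0 0; 0 0 3 0; 0 0 0 1]
T6·…·T1 = [1 0 0 3; 0 3 0 -6; 0 0 3 -1; 0 0 0 1]

T = [1 0 0 3; 0 3 0 -6; 0 0 3 -1; 0 0 0 1]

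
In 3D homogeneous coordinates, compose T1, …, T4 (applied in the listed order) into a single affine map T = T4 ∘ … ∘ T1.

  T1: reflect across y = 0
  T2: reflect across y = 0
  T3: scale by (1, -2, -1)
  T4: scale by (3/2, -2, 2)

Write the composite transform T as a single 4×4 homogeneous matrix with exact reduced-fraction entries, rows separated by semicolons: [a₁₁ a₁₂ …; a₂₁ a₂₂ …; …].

T = [3/2 0 0 0; 0 4 0 0; 0 0 -2 0; 0 0 0 1]

T1 = [1 0 0 0; 0 -1 0 0; 0 0 1 0; 0 0 0 1]
T2·T1 = [1 0 0 0; 0 1 0 0; 0 0 1 0; 0 0 0 1]
T3·…·T1 = [1 0 0 0; 0 -2 0 0; 0 0 -1 0; 0 0 0 1]
T4·…·T1 = [3/2 0 0 0; 0 4 0 0; 0 0 -2 0; 0 0 0 1]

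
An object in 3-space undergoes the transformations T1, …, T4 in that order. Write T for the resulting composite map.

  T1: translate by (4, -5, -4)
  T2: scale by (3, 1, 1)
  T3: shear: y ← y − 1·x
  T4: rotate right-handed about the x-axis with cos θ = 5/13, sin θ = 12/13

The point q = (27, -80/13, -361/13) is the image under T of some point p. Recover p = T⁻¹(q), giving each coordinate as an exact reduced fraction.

T1 = [1 0 0 4; 0 1 0 -5; 0 0 1 -4; 0 0 0 1]
T2·T1 = [3 0 0 12; 0 1 0 -5; 0 0 1 -4; 0 0 0 1]
T3·…·T1 = [3 0 0 12; -3 1 0 -17; 0 0 1 -4; 0 0 0 1]
T4·…·T1 = [3 0 0 12; -15/13 5/13 -12/13 -37/13; -36/13 12/13 5/13 -224/13; 0 0 0 1]
det M = 3; M⁻¹ = [1/3 0 0 -4; 1 5/13 12/13 5; 0 -12/13 5/13 4; 0 0 0 1]
M⁻¹ · (27, -80/13, -361/13)ᵀ = (5, 4, -1)ᵀ

p = (5, 4, -1)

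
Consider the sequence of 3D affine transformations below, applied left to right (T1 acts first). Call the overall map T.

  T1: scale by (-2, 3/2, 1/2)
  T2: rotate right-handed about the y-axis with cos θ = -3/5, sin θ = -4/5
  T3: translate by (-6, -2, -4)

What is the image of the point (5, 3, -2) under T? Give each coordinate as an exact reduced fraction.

T1 scale by (-2, 3/2, 1/2): (5, 3, -2) → (-10, 9/2, -1)
T2 rotate right-handed about the y-axis with cos θ = -3/5, sin θ = -4/5: (-10, 9/2, -1) → (34/5, 9/2, -37/5)
T3 translate by (-6, -2, -4): (34/5, 9/2, -37/5) → (4/5, 5/2, -57/5)

T(p) = (4/5, 5/2, -57/5)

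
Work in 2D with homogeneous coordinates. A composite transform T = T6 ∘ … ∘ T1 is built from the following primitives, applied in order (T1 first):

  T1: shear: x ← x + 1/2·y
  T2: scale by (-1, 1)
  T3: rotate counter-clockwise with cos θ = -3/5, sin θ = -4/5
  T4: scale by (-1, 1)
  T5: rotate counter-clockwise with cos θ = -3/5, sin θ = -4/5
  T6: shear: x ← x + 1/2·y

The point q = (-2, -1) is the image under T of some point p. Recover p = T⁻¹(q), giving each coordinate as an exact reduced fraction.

p = (-1, -1)

T1 = [1 1/2 0; 0 1 0; 0 0 1]
T2·T1 = [-1 -1/2 0; 0 1 0; 0 0 1]
T3·…·T1 = [3/5 11/10 0; 4/5 -1/5 0; 0 0 1]
T4·…·T1 = [-3/5 -11/10 0; 4/5 -1/5 0; 0 0 1]
T5·…·T1 = [1 1/2 0; 0 1 0; 0 0 1]
T6·…·T1 = [1 1 0; 0 1 0; 0 0 1]
det M = 1; M⁻¹ = [1 -1 0; 0 1 0; 0 0 1]
M⁻¹ · (-2, -1)ᵀ = (-1, -1)ᵀ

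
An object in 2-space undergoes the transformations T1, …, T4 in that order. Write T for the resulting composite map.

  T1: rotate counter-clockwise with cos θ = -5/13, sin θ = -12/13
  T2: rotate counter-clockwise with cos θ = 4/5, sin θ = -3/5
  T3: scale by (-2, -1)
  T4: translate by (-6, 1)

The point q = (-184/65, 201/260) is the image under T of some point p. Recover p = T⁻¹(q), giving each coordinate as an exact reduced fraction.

p = (5/4, -1)

T1 = [-5/13 12/13 0; -12/13 -5/13 0; 0 0 1]
T2·T1 = [-56/65 33/65 0; -33/65 -56/65 0; 0 0 1]
T3·…·T1 = [112/65 -66/65 0; 33/65 56/65 0; 0 0 1]
T4·…·T1 = [112/65 -66/65 -6; 33/65 56/65 1; 0 0 1]
det M = 2; M⁻¹ = [28/65 33/65 27/13; -33/130 56/65 -31/13; 0 0 1]
M⁻¹ · (-184/65, 201/260)ᵀ = (5/4, -1)ᵀ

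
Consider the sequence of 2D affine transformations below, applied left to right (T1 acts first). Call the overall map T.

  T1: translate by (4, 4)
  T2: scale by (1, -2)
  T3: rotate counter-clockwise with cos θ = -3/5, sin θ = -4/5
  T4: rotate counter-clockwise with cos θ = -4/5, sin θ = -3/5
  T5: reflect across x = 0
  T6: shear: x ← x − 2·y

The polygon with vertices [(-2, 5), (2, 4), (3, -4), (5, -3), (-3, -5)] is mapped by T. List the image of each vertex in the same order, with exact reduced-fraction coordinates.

T1 translate by (4, 4): (-2, 5) → (2, 9); (2, 4) → (6, 8); (3, -4) → (7, 0); (5, -3) → (9, 1); (-3, -5) → (1, -1)
T2 scale by (1, -2): (2, 9) → (2, -18); (6, 8) → (6, -16); (7, 0) → (7, 0); (9, 1) → (9, -2); (1, -1) → (1, 2)
T3 rotate counter-clockwise with cos θ = -3/5, sin θ = -4/5: (2, -18) → (-78/5, 46/5); (6, -16) → (-82/5, 24/5); (7, 0) → (-21/5, -28/5); (9, -2) → (-7, -6); (1, 2) → (1, -2)
T4 rotate counter-clockwise with cos θ = -4/5, sin θ = -3/5: (-78/5, 46/5) → (18, 2); (-82/5, 24/5) → (16, 6); (-21/5, -28/5) → (0, 7); (-7, -6) → (2, 9); (1, -2) → (-2, 1)
T5 reflect across x = 0: (18, 2) → (-18, 2); (16, 6) → (-16, 6); (0, 7) → (0, 7); (2, 9) → (-2, 9); (-2, 1) → (2, 1)
T6 shear: x ← x − 2·y: (-18, 2) → (-22, 2); (-16, 6) → (-28, 6); (0, 7) → (-14, 7); (-2, 9) → (-20, 9); (2, 1) → (0, 1)

image vertices: (-22, 2), (-28, 6), (-14, 7), (-20, 9), (0, 1)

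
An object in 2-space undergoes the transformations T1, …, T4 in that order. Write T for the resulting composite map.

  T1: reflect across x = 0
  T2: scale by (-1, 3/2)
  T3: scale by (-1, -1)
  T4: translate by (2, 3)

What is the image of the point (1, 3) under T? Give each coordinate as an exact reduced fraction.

T(p) = (1, -3/2)

T1 reflect across x = 0: (1, 3) → (-1, 3)
T2 scale by (-1, 3/2): (-1, 3) → (1, 9/2)
T3 scale by (-1, -1): (1, 9/2) → (-1, -9/2)
T4 translate by (2, 3): (-1, -9/2) → (1, -3/2)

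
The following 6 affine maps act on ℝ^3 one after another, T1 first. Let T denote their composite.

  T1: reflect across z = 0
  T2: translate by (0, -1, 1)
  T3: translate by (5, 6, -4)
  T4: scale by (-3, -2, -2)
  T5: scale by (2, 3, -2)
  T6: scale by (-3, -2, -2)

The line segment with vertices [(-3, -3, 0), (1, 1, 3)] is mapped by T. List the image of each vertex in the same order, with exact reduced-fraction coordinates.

image vertices: (36, 24, 24), (108, 72, 48)

T1 reflect across z = 0: (-3, -3, 0) → (-3, -3, 0); (1, 1, 3) → (1, 1, -3)
T2 translate by (0, -1, 1): (-3, -3, 0) → (-3, -4, 1); (1, 1, -3) → (1, 0, -2)
T3 translate by (5, 6, -4): (-3, -4, 1) → (2, 2, -3); (1, 0, -2) → (6, 6, -6)
T4 scale by (-3, -2, -2): (2, 2, -3) → (-6, -4, 6); (6, 6, -6) → (-18, -12, 12)
T5 scale by (2, 3, -2): (-6, -4, 6) → (-12, -12, -12); (-18, -12, 12) → (-36, -36, -24)
T6 scale by (-3, -2, -2): (-12, -12, -12) → (36, 24, 24); (-36, -36, -24) → (108, 72, 48)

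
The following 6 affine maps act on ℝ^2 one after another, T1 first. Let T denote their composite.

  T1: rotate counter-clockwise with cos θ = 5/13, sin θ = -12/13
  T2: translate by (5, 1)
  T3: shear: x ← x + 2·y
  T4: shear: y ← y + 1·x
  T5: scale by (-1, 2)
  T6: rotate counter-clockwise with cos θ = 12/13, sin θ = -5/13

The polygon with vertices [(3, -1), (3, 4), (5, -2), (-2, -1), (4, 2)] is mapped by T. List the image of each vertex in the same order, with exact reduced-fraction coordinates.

T1 rotate counter-clockwise with cos θ = 5/13, sin θ = -12/13: (3, -1) → (3/13, -41/13); (3, 4) → (63/13, -16/13); (5, -2) → (1/13, -70/13); (-2, -1) → (-22/13, 19/13); (4, 2) → (44/13, -38/13)
T2 translate by (5, 1): (3/13, -41/13) → (68/13, -28/13); (63/13, -16/13) → (128/13, -3/13); (1/13, -70/13) → (66/13, -57/13); (-22/13, 19/13) → (43/13, 32/13); (44/13, -38/13) → (109/13, -25/13)
T3 shear: x ← x + 2·y: (68/13, -28/13) → (12/13, -28/13); (128/13, -3/13) → (122/13, -3/13); (66/13, -57/13) → (-48/13, -57/13); (43/13, 32/13) → (107/13, 32/13); (109/13, -25/13) → (59/13, -25/13)
T4 shear: y ← y + 1·x: (12/13, -28/13) → (12/13, -16/13); (122/13, -3/13) → (122/13, 119/13); (-48/13, -57/13) → (-48/13, -105/13); (107/13, 32/13) → (107/13, 139/13); (59/13, -25/13) → (59/13, 34/13)
T5 scale by (-1, 2): (12/13, -16/13) → (-12/13, -32/13); (122/13, 119/13) → (-122/13, 238/13); (-48/13, -105/13) → (48/13, -210/13); (107/13, 139/13) → (-107/13, 278/13); (59/13, 34/13) → (-59/13, 68/13)
T6 rotate counter-clockwise with cos θ = 12/13, sin θ = -5/13: (-12/13, -32/13) → (-304/169, -324/169); (-122/13, 238/13) → (-274/169, 3466/169); (48/13, -210/13) → (-474/169, -2760/169); (-107/13, 278/13) → (106/169, 3871/169); (-59/13, 68/13) → (-368/169, 1111/169)

image vertices: (-304/169, -324/169), (-274/169, 3466/169), (-474/169, -2760/169), (106/169, 3871/169), (-368/169, 1111/169)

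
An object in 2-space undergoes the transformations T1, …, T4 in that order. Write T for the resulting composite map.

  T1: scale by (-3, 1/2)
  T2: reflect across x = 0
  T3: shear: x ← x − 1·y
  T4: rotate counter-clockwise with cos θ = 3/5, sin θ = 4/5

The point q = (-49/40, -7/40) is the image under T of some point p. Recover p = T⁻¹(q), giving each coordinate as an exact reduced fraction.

T1 = [-3 0 0; 0 1/2 0; 0 0 1]
T2·T1 = [3 0 0; 0 1/2 0; 0 0 1]
T3·…·T1 = [3 -1/2 0; 0 1/2 0; 0 0 1]
T4·…·T1 = [9/5 -7/10 0; 12/5 -1/10 0; 0 0 1]
det M = 3/2; M⁻¹ = [-1/15 7/15 0; -8/5 6/5 0; 0 0 1]
M⁻¹ · (-49/40, -7/40)ᵀ = (0, 7/4)ᵀ

p = (0, 7/4)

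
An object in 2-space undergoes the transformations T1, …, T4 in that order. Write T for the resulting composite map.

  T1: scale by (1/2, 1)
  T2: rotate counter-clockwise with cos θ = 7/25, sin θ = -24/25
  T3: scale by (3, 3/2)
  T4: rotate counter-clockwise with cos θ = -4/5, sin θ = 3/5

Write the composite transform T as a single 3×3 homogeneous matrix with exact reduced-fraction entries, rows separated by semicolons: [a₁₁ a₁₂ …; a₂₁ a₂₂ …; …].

T1 = [1/2 0 0; 0 1 0; 0 0 1]
T2·T1 = [7/50 24/25 0; -12/25 7/25 0; 0 0 1]
T3·…·T1 = [21/50 72/25 0; -18/25 21/50 0; 0 0 1]
T4·…·T1 = [12/125 -639/250 0; 207/250 174/125 0; 0 0 1]

T = [12/125 -639/250 0; 207/250 174/125 0; 0 0 1]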